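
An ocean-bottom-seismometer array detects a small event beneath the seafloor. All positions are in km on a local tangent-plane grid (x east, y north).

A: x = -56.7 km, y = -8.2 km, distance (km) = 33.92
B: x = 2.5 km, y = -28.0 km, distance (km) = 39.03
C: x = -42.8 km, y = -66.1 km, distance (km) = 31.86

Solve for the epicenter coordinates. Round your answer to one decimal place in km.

Circle about each station: (x + 56.7)² + (y + 8.2)² = 33.92²; (x − 2.5)² + (y + 28.0)² = 39.03²; (x + 42.8)² + (y + 66.1)² = 31.86².
Subtracting pairs of circle equations eliminates x²+y² and gives linear equations (the radical axes):
118.4 x − 39.6 y = -2864.65
27.8 x − 115.8 y = 3054.43
Solving the 2×2 system: x ≈ -35.9, y ≈ -35.0 km.

x ≈ -35.9 km, y ≈ -35.0 km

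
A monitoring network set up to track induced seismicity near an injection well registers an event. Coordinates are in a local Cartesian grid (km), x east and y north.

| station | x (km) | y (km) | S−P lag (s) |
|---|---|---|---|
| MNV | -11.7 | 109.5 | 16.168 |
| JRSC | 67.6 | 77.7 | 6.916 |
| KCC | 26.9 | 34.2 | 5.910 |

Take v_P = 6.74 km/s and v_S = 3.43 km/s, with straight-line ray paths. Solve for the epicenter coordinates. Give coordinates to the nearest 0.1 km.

Distance from S−P lag: d = Δt · v_P v_S / (v_P − v_S) = Δt · (6.74·3.43)/(6.74−3.43) ≈ 6.9844·Δt.
So d_MNV = 112.92, d_JRSC = 48.30, d_KCC = 41.28 km.
Circle about each station: (x + 11.7)² + (y − 109.5)² = 112.92²; (x − 67.6)² + (y − 77.7)² = 48.30²; (x − 26.9)² + (y − 34.2)² = 41.28².
Subtracting the MNV equation from the JRSC and KCC equations removes the quadratic terms:
158.6 x − 63.6 y = 8897.95
77.2 x − 150.6 y = 813.00
Solving the 2×2 system: x ≈ 67.9, y ≈ 29.4 km.

67.9 km east, 29.4 km north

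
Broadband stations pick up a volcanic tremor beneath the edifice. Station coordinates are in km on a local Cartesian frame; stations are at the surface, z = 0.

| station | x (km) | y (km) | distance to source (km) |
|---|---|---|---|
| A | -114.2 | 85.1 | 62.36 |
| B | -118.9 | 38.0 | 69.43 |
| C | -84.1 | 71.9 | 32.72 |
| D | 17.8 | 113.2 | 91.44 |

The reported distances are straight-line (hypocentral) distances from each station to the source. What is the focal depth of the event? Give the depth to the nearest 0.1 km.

depth ≈ 18.7 km

Each station gives a sphere (x−x_i)² + (y−y_i)² + z² = d_i² (stations at z=0).
Subtracting the A sphere from B and C: z² cancels, leaving linear equations in x and y:
-9.4 x − 94.2 y = -5634.20
60.2 x − 26.4 y = -5223.06
Solving: x ≈ -57.994, y ≈ 65.598 km (keep extra digits for the depth step; rounded: -58.0, 65.6).
Then from the A sphere: z² = 62.36² − (x + 114.2)² − (y − 85.1)² with x = -57.994, y = 65.598, so z ≈ 18.690 ≈ 18.7 km.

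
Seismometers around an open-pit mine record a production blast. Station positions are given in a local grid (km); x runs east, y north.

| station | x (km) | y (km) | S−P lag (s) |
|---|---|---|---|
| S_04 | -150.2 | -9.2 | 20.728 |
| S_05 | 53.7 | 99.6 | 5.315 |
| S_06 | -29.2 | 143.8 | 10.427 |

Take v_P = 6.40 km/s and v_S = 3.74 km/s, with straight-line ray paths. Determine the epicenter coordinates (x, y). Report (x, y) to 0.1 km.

(21.1, 64.6)

Distance from S−P lag: d = Δt · v_P v_S / (v_P − v_S) = Δt · (6.40·3.74)/(6.40−3.74) ≈ 8.9985·Δt.
So d_S_04 = 186.52, d_S_05 = 47.83, d_S_06 = 93.83 km.
Circle about each station: (x + 150.2)² + (y + 9.2)² = 186.52²; (x − 53.7)² + (y − 99.6)² = 47.83²; (x + 29.2)² + (y − 143.8)² = 93.83².
Subtracting the S_04 equation from the S_05 and S_06 equations removes the quadratic terms:
407.8 x + 217.6 y = 22661.17
242.0 x + 306.0 y = 24872.04
Solving the 2×2 system: x ≈ 21.1, y ≈ 64.6 km.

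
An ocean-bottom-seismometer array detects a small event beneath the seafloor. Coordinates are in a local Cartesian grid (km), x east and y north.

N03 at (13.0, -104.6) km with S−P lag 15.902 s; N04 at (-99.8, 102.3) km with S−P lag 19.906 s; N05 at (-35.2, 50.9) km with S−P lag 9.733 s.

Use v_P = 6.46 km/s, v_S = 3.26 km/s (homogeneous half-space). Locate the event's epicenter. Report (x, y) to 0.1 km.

Distance from S−P lag: d = Δt · v_P v_S / (v_P − v_S) = Δt · (6.46·3.26)/(6.46−3.26) ≈ 6.5811·Δt.
So d_N03 = 104.65, d_N04 = 131.00, d_N05 = 64.05 km.
Circle about each station: (x − 13.0)² + (y + 104.6)² = 104.65²; (x + 99.8)² + (y − 102.3)² = 131.00²; (x + 35.2)² + (y − 50.9)² = 64.05².
Subtracting the N03 equation from the N04 and N05 equations removes the quadratic terms:
-225.6 x + 413.8 y = 3105.79
-96.4 x + 311.0 y = -431.09
Solving the 2×2 system: x ≈ -37.8, y ≈ -13.1 km.
Check against N03 (with the unrounded x, y): √((x − 13.0)²+(y + 104.6)²) = 104.65 ≈ 104.65 km. ✓

(-37.8, -13.1)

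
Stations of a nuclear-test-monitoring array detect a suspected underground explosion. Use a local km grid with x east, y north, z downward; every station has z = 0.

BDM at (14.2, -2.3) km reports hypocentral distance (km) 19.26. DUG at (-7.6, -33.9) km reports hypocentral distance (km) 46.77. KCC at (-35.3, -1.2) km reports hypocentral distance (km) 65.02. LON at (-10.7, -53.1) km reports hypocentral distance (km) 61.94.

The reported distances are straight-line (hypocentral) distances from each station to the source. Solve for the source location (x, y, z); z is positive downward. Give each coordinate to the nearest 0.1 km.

Each station gives a sphere (x−x_i)² + (y−y_i)² + z² = d_i² (stations at z=0).
Subtracting the BDM sphere from DUG and KCC: z² cancels, leaving linear equations in x and y:
-43.6 x − 63.2 y = -816.45
-99.0 x + 2.2 y = -2816.05
Solving: x ≈ 28.298, y ≈ -6.604 km (keep extra digits for the depth step; rounded: 28.3, -6.6).
Then from the BDM sphere: z² = 19.26² − (x − 14.2)² − (y + 2.3)² with x = 28.298, y = -6.604, so z ≈ 12.396 ≈ 12.4 km.
Check against LON (with the unrounded solution): distance 61.94 ≈ 61.94 km. ✓

x ≈ 28.3 km, y ≈ -6.6 km, depth ≈ 12.4 km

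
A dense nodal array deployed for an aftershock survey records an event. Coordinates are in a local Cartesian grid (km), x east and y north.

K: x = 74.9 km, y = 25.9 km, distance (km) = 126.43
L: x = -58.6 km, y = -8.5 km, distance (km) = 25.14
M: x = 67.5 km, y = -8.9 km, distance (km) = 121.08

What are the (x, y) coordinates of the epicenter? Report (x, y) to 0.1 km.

(-51.1, 15.5)

Circle about each station: (x − 74.9)² + (y − 25.9)² = 126.43²; (x + 58.6)² + (y + 8.5)² = 25.14²; (x − 67.5)² + (y + 8.9)² = 121.08².
Subtracting pairs of circle equations eliminates x²+y² and gives linear equations (the radical axes):
-267.0 x − 68.8 y = 12577.92
-14.8 x − 69.6 y = -321.18
Solving the 2×2 system: x ≈ -51.1, y ≈ 15.5 km.
Check against K (with the unrounded x, y): √((x − 74.9)²+(y − 25.9)²) = 126.43 ≈ 126.43 km. ✓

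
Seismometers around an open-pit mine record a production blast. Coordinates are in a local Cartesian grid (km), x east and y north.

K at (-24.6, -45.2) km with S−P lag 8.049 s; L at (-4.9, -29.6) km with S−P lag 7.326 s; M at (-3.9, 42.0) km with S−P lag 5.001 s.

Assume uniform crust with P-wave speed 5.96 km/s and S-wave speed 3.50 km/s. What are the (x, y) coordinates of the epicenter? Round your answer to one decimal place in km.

-40.8 km east, 21.1 km north

Distance from S−P lag: d = Δt · v_P v_S / (v_P − v_S) = Δt · (5.96·3.50)/(5.96−3.50) ≈ 8.4797·Δt.
So d_K = 68.25, d_L = 62.12, d_M = 42.41 km.
Circle about each station: (x + 24.6)² + (y + 45.2)² = 68.25²; (x + 4.9)² + (y + 29.6)² = 62.12²; (x + 3.9)² + (y − 42.0)² = 42.41².
Subtracting pairs of circle equations eliminates x²+y² and gives linear equations (the radical axes):
39.4 x + 31.2 y = -948.86
41.4 x + 174.4 y = 1990.46
Solving the 2×2 system: x ≈ -40.8, y ≈ 21.1 km.
Check against K (with the unrounded x, y): √((x + 24.6)²+(y + 45.2)²) = 68.24 ≈ 68.25 km. ✓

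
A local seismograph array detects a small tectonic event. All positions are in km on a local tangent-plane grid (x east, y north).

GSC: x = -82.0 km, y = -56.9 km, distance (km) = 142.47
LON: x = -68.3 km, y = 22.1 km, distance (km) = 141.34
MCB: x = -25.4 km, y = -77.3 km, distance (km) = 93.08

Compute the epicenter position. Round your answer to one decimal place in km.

59.3 km east, -38.7 km north

Circle about each station: (x + 82.0)² + (y + 56.9)² = 142.47²; (x + 68.3)² + (y − 22.1)² = 141.34²; (x + 25.4)² + (y + 77.3)² = 93.08².
Subtracting the GSC equation from the LON and MCB equations removes the quadratic terms:
27.4 x + 158.0 y = -4487.60
113.2 x − 40.8 y = 8292.65
Solving the 2×2 system: x ≈ 59.3, y ≈ -38.7 km.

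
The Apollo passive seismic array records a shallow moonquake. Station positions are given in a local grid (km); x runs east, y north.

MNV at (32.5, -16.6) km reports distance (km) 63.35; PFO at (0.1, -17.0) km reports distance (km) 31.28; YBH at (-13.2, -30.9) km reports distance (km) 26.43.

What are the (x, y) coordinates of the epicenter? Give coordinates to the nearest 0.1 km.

Circle about each station: (x − 32.5)² + (y + 16.6)² = 63.35²; (x − 0.1)² + (y + 17.0)² = 31.28²; (x + 13.2)² + (y + 30.9)² = 26.43².
Subtracting the MNV equation from the PFO and YBH equations removes the quadratic terms:
-64.8 x − 0.8 y = 1991.98
-91.4 x − 28.6 y = 3111.92
Solving the 2×2 system: x ≈ -30.6, y ≈ -11.0 km.
Check against MNV (with the unrounded x, y): √((x − 32.5)²+(y + 16.6)²) = 63.35 ≈ 63.35 km. ✓

(-30.6, -11.0)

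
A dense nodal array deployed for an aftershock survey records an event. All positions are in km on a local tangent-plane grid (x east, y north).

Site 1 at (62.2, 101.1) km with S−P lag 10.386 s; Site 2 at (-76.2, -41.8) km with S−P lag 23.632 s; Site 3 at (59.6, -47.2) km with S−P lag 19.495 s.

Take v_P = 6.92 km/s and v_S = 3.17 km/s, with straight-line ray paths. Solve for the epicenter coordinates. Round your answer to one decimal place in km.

(18.3, 59.1)

Distance from S−P lag: d = Δt · v_P v_S / (v_P − v_S) = Δt · (6.92·3.17)/(6.92−3.17) ≈ 5.8497·Δt.
So d_Site 1 = 60.76, d_Site 2 = 138.24, d_Site 3 = 114.04 km.
Circle about each station: (x − 62.2)² + (y − 101.1)² = 60.76²; (x + 76.2)² + (y + 41.8)² = 138.24²; (x − 59.6)² + (y + 47.2)² = 114.04².
Subtracting pairs of circle equations eliminates x²+y² and gives linear equations (the radical axes):
-276.8 x − 285.8 y = -21954.89
-5.2 x − 296.6 y = -17623.39
Solving the 2×2 system: x ≈ 18.3, y ≈ 59.1 km.
Check against Site 1 (with the unrounded x, y): √((x − 62.2)²+(y − 101.1)²) = 60.76 ≈ 60.76 km. ✓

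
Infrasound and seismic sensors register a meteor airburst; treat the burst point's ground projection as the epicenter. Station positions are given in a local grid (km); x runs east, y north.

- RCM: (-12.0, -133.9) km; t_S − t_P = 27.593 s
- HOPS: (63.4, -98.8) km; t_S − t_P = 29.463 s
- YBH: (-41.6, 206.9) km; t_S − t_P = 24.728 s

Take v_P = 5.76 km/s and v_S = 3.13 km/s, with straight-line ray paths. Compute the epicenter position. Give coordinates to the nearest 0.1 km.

-81.3 km east, 42.1 km north

Distance from S−P lag: d = Δt · v_P v_S / (v_P − v_S) = Δt · (5.76·3.13)/(5.76−3.13) ≈ 6.8551·Δt.
So d_RCM = 189.15, d_HOPS = 201.97, d_YBH = 169.51 km.
Circle about each station: (x + 12.0)² + (y + 133.9)² = 189.15²; (x − 63.4)² + (y + 98.8)² = 201.97²; (x + 41.6)² + (y − 206.9)² = 169.51².
Subtracting the RCM equation from the HOPS and YBH equations removes the quadratic terms:
150.8 x + 70.2 y = -9306.37
-59.2 x + 681.6 y = 33509.04
Solving the 2×2 system: x ≈ -81.3, y ≈ 42.1 km.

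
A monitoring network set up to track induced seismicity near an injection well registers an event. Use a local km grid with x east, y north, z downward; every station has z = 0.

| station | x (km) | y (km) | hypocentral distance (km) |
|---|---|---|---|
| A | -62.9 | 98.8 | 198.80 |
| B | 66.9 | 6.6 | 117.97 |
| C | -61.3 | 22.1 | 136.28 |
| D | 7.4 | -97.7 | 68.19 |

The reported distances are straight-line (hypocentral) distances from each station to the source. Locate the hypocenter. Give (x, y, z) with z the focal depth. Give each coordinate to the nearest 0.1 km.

(10.2, -74.6, 64.1)

Each station gives a sphere (x−x_i)² + (y−y_i)² + z² = d_i² (stations at z=0).
Subtracting the A sphere from B and C: z² cancels, leaving linear equations in x and y:
259.6 x − 184.4 y = 16405.84
3.2 x − 153.4 y = 11477.45
Solving: x ≈ 10.201, y ≈ -74.608 km (keep extra digits for the depth step; rounded: 10.2, -74.6).
Then from the A sphere: z² = 198.80² − (x + 62.9)² − (y − 98.8)² with x = 10.201, y = -74.608, so z ≈ 64.089 ≈ 64.1 km.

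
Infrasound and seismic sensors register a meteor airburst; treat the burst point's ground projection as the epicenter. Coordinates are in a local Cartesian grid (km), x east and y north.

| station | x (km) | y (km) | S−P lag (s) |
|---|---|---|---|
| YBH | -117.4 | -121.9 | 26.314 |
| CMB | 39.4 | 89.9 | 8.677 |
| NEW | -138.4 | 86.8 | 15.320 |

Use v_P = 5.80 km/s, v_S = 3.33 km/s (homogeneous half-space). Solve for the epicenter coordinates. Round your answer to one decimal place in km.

Distance from S−P lag: d = Δt · v_P v_S / (v_P − v_S) = Δt · (5.80·3.33)/(5.80−3.33) ≈ 7.8194·Δt.
So d_YBH = 205.76, d_CMB = 67.85, d_NEW = 119.79 km.
Circle about each station: (x + 117.4)² + (y + 121.9)² = 205.76²; (x − 39.4)² + (y − 89.9)² = 67.85²; (x + 138.4)² + (y − 86.8)² = 119.79².
Subtracting pairs of circle equations eliminates x²+y² and gives linear equations (the radical axes):
313.6 x + 423.6 y = 18725.56
-42.0 x + 417.4 y = 26033.96
Solving the 2×2 system: x ≈ -21.6, y ≈ 60.2 km.
Check against YBH (with the unrounded x, y): √((x + 117.4)²+(y + 121.9)²) = 205.76 ≈ 205.76 km. ✓

x ≈ -21.6 km, y ≈ 60.2 km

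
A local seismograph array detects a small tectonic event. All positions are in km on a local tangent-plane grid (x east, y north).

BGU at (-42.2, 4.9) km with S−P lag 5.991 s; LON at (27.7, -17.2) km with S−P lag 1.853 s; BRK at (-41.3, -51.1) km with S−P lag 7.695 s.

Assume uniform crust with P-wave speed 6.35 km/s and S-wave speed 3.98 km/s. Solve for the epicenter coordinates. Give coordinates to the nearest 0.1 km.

(21.6, 1.6)

Distance from S−P lag: d = Δt · v_P v_S / (v_P − v_S) = Δt · (6.35·3.98)/(6.35−3.98) ≈ 10.6637·Δt.
So d_BGU = 63.89, d_LON = 19.76, d_BRK = 82.06 km.
Circle about each station: (x + 42.2)² + (y − 4.9)² = 63.89²; (x − 27.7)² + (y + 17.2)² = 19.76²; (x + 41.3)² + (y + 51.1)² = 82.06².
Subtracting the BGU equation from the LON and BRK equations removes the quadratic terms:
139.8 x − 44.2 y = 2949.75
1.8 x − 112.0 y = -139.86
Solving the 2×2 system: x ≈ 21.6, y ≈ 1.6 km.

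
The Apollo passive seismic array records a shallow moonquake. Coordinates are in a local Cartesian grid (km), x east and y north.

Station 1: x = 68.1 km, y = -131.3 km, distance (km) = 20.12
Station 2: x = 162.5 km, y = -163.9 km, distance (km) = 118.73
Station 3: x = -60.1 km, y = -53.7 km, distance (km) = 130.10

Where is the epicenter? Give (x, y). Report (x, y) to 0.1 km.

(53.0, -118.0)

Circle about each station: (x − 68.1)² + (y + 131.3)² = 20.12²; (x − 162.5)² + (y + 163.9)² = 118.73²; (x + 60.1)² + (y + 53.7)² = 130.10².
Subtracting the Station 1 equation from the Station 2 and Station 3 equations removes the quadratic terms:
188.8 x − 65.2 y = 17700.16
-256.4 x + 155.2 y = -31902.80
Solving the 2×2 system: x ≈ 53.0, y ≈ -118.0 km.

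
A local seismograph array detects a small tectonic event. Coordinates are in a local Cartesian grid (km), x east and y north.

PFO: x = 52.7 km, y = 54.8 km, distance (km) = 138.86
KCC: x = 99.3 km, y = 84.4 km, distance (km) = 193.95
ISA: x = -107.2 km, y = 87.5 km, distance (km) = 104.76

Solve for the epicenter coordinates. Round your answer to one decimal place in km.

x ≈ -69.9 km, y ≈ -10.4 km

Circle about each station: (x − 52.7)² + (y − 54.8)² = 138.86²; (x − 99.3)² + (y − 84.4)² = 193.95²; (x + 107.2)² + (y − 87.5)² = 104.76².
Subtracting pairs of circle equations eliminates x²+y² and gives linear equations (the radical axes):
93.2 x + 59.2 y = -7130.98
-319.8 x + 65.4 y = 21675.20
Solving the 2×2 system: x ≈ -69.9, y ≈ -10.4 km.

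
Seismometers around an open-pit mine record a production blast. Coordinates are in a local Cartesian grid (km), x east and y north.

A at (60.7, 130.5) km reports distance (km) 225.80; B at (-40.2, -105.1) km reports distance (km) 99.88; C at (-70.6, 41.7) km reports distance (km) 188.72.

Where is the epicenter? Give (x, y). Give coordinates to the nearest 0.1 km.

x ≈ 59.2 km, y ≈ -95.3 km

Circle about each station: (x − 60.7)² + (y − 130.5)² = 225.80²; (x + 40.2)² + (y + 105.1)² = 99.88²; (x + 70.6)² + (y − 41.7)² = 188.72².
Subtracting pairs of circle equations eliminates x²+y² and gives linear equations (the radical axes):
-201.8 x − 471.2 y = 32956.94
-262.6 x − 177.6 y = 1378.91
Solving the 2×2 system: x ≈ 59.2, y ≈ -95.3 km.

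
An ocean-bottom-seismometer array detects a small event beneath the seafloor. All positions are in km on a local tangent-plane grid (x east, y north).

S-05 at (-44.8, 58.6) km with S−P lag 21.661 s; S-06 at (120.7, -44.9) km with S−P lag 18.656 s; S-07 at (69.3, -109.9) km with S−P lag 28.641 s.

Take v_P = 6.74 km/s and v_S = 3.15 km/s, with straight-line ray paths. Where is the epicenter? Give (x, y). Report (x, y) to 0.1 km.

Distance from S−P lag: d = Δt · v_P v_S / (v_P − v_S) = Δt · (6.74·3.15)/(6.74−3.15) ≈ 5.9139·Δt.
So d_S-05 = 128.10, d_S-06 = 110.33, d_S-07 = 169.38 km.
Circle about each station: (x + 44.8)² + (y − 58.6)² = 128.10²; (x − 120.7)² + (y + 44.9)² = 110.33²; (x − 69.3)² + (y + 109.9)² = 169.38².
Subtracting pairs of circle equations eliminates x²+y² and gives linear equations (the radical axes):
331.0 x − 207.0 y = 15380.40
228.2 x − 337.0 y = -840.47
Solving the 2×2 system: x ≈ 83.3, y ≈ 58.9 km.
Check against S-05 (with the unrounded x, y): √((x + 44.8)²+(y − 58.6)²) = 128.10 ≈ 128.10 km. ✓

x ≈ 83.3 km, y ≈ 58.9 km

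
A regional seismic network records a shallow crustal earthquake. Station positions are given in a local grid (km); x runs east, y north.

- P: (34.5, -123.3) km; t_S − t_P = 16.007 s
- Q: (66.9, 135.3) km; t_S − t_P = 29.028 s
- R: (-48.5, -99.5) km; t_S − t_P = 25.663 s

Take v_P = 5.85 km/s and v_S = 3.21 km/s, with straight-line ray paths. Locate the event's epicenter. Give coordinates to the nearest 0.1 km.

Distance from S−P lag: d = Δt · v_P v_S / (v_P − v_S) = Δt · (5.85·3.21)/(5.85−3.21) ≈ 7.1131·Δt.
So d_P = 113.86, d_Q = 206.48, d_R = 182.54 km.
Circle about each station: (x − 34.5)² + (y + 123.3)² = 113.86²; (x − 66.9)² + (y − 135.3)² = 206.48²; (x + 48.5)² + (y + 99.5)² = 182.54².
Subtracting pairs of circle equations eliminates x²+y² and gives linear equations (the radical axes):
64.8 x + 517.2 y = -23281.33
-166.0 x + 47.6 y = -24497.39
Solving the 2×2 system: x ≈ 130.0, y ≈ -61.3 km.

(130.0, -61.3)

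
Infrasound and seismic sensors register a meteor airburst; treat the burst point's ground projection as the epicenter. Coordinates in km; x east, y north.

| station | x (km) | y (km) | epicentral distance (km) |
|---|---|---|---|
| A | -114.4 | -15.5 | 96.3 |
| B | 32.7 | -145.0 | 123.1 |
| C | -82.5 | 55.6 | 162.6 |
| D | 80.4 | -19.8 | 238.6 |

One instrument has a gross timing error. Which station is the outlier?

Solve using three stations at a time. Using A, B, C (subtract circle equations pairwise → linear system) gives (x, y) ≈ (-84.4, -107.0).
Distances from that point to each station vs reported:
  A: calculated 96.3 vs reported 96.3 → residual 0.0 km
  B: calculated 123.1 vs reported 123.1 → residual 0.0 km
  C: calculated 162.6 vs reported 162.6 → residual 0.0 km
  D: calculated 186.4 vs reported 238.6 → residual 52.2 km
A, B, C are mutually consistent (residuals ≈ 0); D is off by 52.2 km.

D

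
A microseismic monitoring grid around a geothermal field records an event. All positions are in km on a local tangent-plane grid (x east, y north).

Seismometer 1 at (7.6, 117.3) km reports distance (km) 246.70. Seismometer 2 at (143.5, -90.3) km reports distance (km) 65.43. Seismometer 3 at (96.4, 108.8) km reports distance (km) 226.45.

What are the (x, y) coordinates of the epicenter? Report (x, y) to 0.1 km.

x ≈ 83.9 km, y ≈ -117.3 km

Circle about each station: (x − 7.6)² + (y − 117.3)² = 246.70²; (x − 143.5)² + (y + 90.3)² = 65.43²; (x − 96.4)² + (y − 108.8)² = 226.45².
Subtracting the Seismometer 1 equation from the Seismometer 2 and Seismometer 3 equations removes the quadratic terms:
271.8 x − 415.2 y = 71509.10
177.6 x − 17.0 y = 16894.64
Solving the 2×2 system: x ≈ 83.9, y ≈ -117.3 km.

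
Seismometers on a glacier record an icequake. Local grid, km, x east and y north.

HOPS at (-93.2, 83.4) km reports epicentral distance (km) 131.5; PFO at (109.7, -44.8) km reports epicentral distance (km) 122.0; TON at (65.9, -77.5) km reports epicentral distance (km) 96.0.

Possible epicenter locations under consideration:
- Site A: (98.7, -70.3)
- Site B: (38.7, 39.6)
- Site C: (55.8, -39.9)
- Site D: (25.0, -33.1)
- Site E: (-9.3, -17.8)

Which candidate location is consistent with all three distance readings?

For each candidate, compare |candidate − station| to the reported distance:
Site A: residuals HOPS 114.4, PFO 94.2, TON 62.4 → max 114.4 km
Site B: residuals HOPS 7.5, PFO 11.7, TON 24.2 → max 24.2 km
Site C: residuals HOPS 61.9, PFO 67.9, TON 57.1 → max 67.9 km
Site D: residuals HOPS 34.5, PFO 36.5, TON 35.6 → max 36.5 km
Site E: residuals HOPS 0.0, PFO 0.0, TON 0.0 → max 0.0 km
Only Site E has all residuals ≈ 0.

Site E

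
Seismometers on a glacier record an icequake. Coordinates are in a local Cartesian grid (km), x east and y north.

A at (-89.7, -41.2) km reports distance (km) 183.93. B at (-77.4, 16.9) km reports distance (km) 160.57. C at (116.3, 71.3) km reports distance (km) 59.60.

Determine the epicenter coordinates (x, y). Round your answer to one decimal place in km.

Circle about each station: (x + 89.7)² + (y + 41.2)² = 183.93²; (x + 77.4)² + (y − 16.9)² = 160.57²; (x − 116.3)² + (y − 71.3)² = 59.60².
Subtracting pairs of circle equations eliminates x²+y² and gives linear equations (the radical axes):
24.6 x + 116.2 y = 4580.36
412.0 x + 225.0 y = 39143.93
Solving the 2×2 system: x ≈ 83.1, y ≈ 21.8 km.

83.1 km east, 21.8 km north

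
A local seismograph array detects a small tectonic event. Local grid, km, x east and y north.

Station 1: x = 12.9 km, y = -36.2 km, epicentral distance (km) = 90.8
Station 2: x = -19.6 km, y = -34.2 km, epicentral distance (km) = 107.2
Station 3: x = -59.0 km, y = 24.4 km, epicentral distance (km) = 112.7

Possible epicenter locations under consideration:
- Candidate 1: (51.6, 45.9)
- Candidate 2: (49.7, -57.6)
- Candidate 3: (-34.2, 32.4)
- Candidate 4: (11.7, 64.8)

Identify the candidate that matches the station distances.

For each candidate, compare |candidate − station| to the reported distance:
Candidate 1: residuals Station 1 0.0, Station 2 0.0, Station 3 0.0 → max 0.0 km
Candidate 2: residuals Station 1 48.2, Station 2 34.1, Station 3 23.5 → max 48.2 km
Candidate 3: residuals Station 1 7.6, Station 2 39.0, Station 3 86.6 → max 86.6 km
Candidate 4: residuals Station 1 10.2, Station 2 3.4, Station 3 31.3 → max 31.3 km
Only Candidate 1 has all residuals ≈ 0.

Candidate 1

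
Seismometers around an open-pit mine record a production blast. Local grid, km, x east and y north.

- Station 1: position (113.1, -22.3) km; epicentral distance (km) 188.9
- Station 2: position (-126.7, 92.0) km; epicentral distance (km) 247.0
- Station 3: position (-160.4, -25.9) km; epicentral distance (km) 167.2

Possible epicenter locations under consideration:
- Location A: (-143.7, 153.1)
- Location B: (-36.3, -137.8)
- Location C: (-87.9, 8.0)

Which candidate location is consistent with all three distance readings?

For each candidate, compare |candidate − station| to the reported distance:
Location A: residuals Station 1 122.1, Station 2 183.6, Station 3 12.6 → max 183.6 km
Location B: residuals Station 1 0.1, Station 2 0.1, Station 3 0.1 → max 0.1 km
Location C: residuals Station 1 14.4, Station 2 154.5, Station 3 87.2 → max 154.5 km
Only Location B has all residuals ≈ 0.

Location B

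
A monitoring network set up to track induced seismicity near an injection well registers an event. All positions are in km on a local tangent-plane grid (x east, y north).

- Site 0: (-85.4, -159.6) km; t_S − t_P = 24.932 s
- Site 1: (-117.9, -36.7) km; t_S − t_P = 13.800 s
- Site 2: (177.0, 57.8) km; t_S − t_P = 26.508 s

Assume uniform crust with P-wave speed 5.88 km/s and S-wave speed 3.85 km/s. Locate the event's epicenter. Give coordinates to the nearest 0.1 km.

x ≈ -112.6 km, y ≈ 117.1 km

Distance from S−P lag: d = Δt · v_P v_S / (v_P − v_S) = Δt · (5.88·3.85)/(5.88−3.85) ≈ 11.1517·Δt.
So d_Site 0 = 278.03, d_Site 1 = 153.89, d_Site 2 = 295.61 km.
Circle about each station: (x + 85.4)² + (y + 159.6)² = 278.03²; (x + 117.9)² + (y + 36.7)² = 153.89²; (x − 177.0)² + (y − 57.8)² = 295.61².
Subtracting the Site 0 equation from the Site 1 and Site 2 equations removes the quadratic terms:
-65.0 x + 245.8 y = 36100.53
524.8 x + 434.8 y = -8180.07
Solving the 2×2 system: x ≈ -112.6, y ≈ 117.1 km.
Check against Site 0 (with the unrounded x, y): √((x + 85.4)²+(y + 159.6)²) = 278.03 ≈ 278.03 km. ✓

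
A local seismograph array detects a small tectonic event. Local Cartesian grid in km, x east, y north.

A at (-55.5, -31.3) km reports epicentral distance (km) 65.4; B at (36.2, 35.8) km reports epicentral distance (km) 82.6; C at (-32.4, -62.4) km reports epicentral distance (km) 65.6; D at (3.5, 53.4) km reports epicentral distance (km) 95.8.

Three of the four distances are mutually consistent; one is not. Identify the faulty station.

C

Solve using three stations at a time. Using A, B, D (subtract circle equations pairwise → linear system) gives (x, y) ≈ (9.1, -42.3).
Distances from that point to each station vs reported:
  A: calculated 65.5 vs reported 65.4 → residual 0.1 km
  B: calculated 82.7 vs reported 82.6 → residual 0.1 km
  C: calculated 46.1 vs reported 65.6 → residual 19.5 km
  D: calculated 95.9 vs reported 95.8 → residual 0.1 km
A, B, D are mutually consistent (residuals ≈ 0); C is off by 19.5 km.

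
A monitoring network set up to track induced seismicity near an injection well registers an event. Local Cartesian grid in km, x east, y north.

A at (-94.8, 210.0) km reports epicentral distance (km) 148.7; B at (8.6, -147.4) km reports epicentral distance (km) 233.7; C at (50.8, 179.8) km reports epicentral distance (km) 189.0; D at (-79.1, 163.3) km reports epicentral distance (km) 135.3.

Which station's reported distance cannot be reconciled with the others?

Solve using three stations at a time. Using A, B, C (subtract circle equations pairwise → linear system) gives (x, y) ≈ (-96.4, 61.3).
Distances from that point to each station vs reported:
  A: calculated 148.7 vs reported 148.7 → residual 0.0 km
  B: calculated 233.7 vs reported 233.7 → residual 0.0 km
  C: calculated 189.0 vs reported 189.0 → residual 0.0 km
  D: calculated 103.4 vs reported 135.3 → residual 31.9 km
A, B, C are mutually consistent (residuals ≈ 0); D is off by 31.9 km.

D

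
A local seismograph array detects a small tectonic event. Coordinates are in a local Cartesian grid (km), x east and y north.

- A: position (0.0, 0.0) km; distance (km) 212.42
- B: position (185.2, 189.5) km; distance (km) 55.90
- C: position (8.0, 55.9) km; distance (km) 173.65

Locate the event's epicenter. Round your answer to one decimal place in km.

Circle about each station: x² + y² = 212.42²; (x − 185.2)² + (y − 189.5)² = 55.90²; (x − 8.0)² + (y − 55.9)² = 173.65².
Subtracting the A equation from the B and C equations removes the quadratic terms:
370.4 x + 379.0 y = 112206.74
16.0 x + 111.8 y = 18156.74
Solving the 2×2 system: x ≈ 160.2, y ≈ 139.5 km.

160.2 km east, 139.5 km north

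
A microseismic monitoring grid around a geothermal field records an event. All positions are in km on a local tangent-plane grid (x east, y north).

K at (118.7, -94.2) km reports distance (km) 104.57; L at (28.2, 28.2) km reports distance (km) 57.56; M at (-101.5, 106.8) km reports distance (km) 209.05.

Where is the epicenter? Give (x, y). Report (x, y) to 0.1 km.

Circle about each station: (x − 118.7)² + (y + 94.2)² = 104.57²; (x − 28.2)² + (y − 28.2)² = 57.56²; (x + 101.5)² + (y − 106.8)² = 209.05².
Subtracting the K equation from the L and M equations removes the quadratic terms:
-181.0 x + 244.8 y = -13751.12
-440.4 x + 402.0 y = -34021.86
Solving the 2×2 system: x ≈ 79.9, y ≈ 2.9 km.

79.9 km east, 2.9 km north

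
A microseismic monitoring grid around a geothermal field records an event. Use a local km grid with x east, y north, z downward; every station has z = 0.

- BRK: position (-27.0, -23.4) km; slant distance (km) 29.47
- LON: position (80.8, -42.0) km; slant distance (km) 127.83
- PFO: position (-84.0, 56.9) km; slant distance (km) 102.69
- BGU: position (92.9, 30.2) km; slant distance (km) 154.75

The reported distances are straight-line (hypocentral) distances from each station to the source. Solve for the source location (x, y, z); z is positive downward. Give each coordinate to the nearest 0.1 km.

Each station gives a sphere (x−x_i)² + (y−y_i)² + z² = d_i² (stations at z=0).
Subtracting the BRK sphere from LON and PFO: z² cancels, leaving linear equations in x and y:
215.6 x − 37.2 y = -8455.95
-114.0 x + 160.6 y = -659.71
Solving: x ≈ -45.502, y ≈ -36.407 km (keep extra digits for the depth step; rounded: -45.5, -36.4).
Then from the BRK sphere: z² = 29.47² − (x + 27.0)² − (y + 23.4)² with x = -45.502, y = -36.407, so z ≈ 18.894 ≈ 18.9 km.

(-45.5, -36.4, 18.9)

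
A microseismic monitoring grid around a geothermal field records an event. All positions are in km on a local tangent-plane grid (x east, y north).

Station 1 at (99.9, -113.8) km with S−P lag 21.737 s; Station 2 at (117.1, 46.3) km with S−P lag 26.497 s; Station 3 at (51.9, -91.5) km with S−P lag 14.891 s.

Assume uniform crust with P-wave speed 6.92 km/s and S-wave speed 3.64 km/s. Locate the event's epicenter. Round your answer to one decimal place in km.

Distance from S−P lag: d = Δt · v_P v_S / (v_P − v_S) = Δt · (6.92·3.64)/(6.92−3.64) ≈ 7.6795·Δt.
So d_Station 1 = 166.93, d_Station 2 = 203.48, d_Station 3 = 114.36 km.
Circle about each station: (x − 99.9)² + (y + 113.8)² = 166.93²; (x − 117.1)² + (y − 46.3)² = 203.48²; (x − 51.9)² + (y + 91.5)² = 114.36².
Subtracting the Station 1 equation from the Station 2 and Station 3 equations removes the quadratic terms:
34.4 x + 320.2 y = -20612.84
-96.0 x + 44.6 y = 2922.83
Solving the 2×2 system: x ≈ -57.5, y ≈ -58.2 km.

-57.5 km east, -58.2 km north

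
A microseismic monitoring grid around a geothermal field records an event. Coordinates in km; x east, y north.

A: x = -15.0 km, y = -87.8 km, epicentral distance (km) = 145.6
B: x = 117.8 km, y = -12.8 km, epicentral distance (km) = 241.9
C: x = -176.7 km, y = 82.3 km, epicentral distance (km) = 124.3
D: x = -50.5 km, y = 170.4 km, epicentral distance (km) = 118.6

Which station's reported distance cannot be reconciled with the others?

Solve using three stations at a time. Using A, C, D (subtract circle equations pairwise → linear system) gives (x, y) ≈ (-56.1, 51.9).
Distances from that point to each station vs reported:
  A: calculated 145.6 vs reported 145.6 → residual 0.0 km
  B: calculated 185.6 vs reported 241.9 → residual 56.3 km
  C: calculated 124.3 vs reported 124.3 → residual 0.0 km
  D: calculated 118.6 vs reported 118.6 → residual 0.0 km
A, C, D are mutually consistent (residuals ≈ 0); B is off by 56.3 km.

B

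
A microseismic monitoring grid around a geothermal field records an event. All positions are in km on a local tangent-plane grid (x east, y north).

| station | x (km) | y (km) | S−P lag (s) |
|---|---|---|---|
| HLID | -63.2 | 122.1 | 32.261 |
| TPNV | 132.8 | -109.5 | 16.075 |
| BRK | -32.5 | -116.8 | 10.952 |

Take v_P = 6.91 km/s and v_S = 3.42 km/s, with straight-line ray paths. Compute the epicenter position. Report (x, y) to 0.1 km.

Distance from S−P lag: d = Δt · v_P v_S / (v_P − v_S) = Δt · (6.91·3.42)/(6.91−3.42) ≈ 6.7714·Δt.
So d_HLID = 218.45, d_TPNV = 108.85, d_BRK = 74.16 km.
Circle about each station: (x + 63.2)² + (y − 122.1)² = 218.45²; (x − 132.8)² + (y + 109.5)² = 108.85²; (x + 32.5)² + (y + 116.8)² = 74.16².
Subtracting pairs of circle equations eliminates x²+y² and gives linear equations (the radical axes):
392.0 x − 463.2 y = 46595.52
61.4 x − 477.8 y = 38016.54
Solving the 2×2 system: x ≈ 29.3, y ≈ -75.8 km.

x ≈ 29.3 km, y ≈ -75.8 km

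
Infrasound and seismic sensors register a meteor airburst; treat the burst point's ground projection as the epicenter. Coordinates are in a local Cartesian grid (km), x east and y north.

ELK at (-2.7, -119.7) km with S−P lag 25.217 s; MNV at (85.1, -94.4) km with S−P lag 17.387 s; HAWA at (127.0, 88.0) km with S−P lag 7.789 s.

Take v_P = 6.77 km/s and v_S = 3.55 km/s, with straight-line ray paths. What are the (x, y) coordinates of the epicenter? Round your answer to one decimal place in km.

Distance from S−P lag: d = Δt · v_P v_S / (v_P − v_S) = Δt · (6.77·3.55)/(6.77−3.55) ≈ 7.4638·Δt.
So d_ELK = 188.22, d_MNV = 129.77, d_HAWA = 58.14 km.
Circle about each station: (x + 2.7)² + (y + 119.7)² = 188.22²; (x − 85.1)² + (y + 94.4)² = 129.77²; (x − 127.0)² + (y − 88.0)² = 58.14².
Subtracting pairs of circle equations eliminates x²+y² and gives linear equations (the radical axes):
175.6 x + 50.6 y = 20404.51
259.4 x + 415.4 y = 41584.13
Solving the 2×2 system: x ≈ 106.5, y ≈ 33.6 km.

x ≈ 106.5 km, y ≈ 33.6 km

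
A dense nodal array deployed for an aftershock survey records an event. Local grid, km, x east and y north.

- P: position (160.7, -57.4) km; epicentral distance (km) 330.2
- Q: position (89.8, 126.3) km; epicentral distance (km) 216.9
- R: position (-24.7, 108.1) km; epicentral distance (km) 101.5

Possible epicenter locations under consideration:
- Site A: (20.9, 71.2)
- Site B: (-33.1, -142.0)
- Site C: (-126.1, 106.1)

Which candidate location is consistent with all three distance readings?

For each candidate, compare |candidate − station| to the reported distance:
Site A: residuals P 140.2, Q 128.7, R 42.8 → max 140.2 km
Site B: residuals P 118.7, Q 78.2, R 148.7 → max 148.7 km
Site C: residuals P 0.1, Q 0.1, R 0.1 → max 0.1 km
Only Site C has all residuals ≈ 0.

Site C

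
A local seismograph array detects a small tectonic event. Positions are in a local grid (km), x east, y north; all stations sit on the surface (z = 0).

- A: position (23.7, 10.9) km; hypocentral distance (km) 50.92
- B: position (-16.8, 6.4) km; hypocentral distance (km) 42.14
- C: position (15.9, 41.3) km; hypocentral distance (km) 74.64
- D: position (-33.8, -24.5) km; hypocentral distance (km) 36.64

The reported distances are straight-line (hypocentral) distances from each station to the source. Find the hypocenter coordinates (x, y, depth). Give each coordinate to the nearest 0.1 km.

(-2.5, -28.6, 18.6)

Each station gives a sphere (x−x_i)² + (y−y_i)² + z² = d_i² (stations at z=0).
Subtracting the A sphere from B and C: z² cancels, leaving linear equations in x and y:
-81.0 x − 9.0 y = 459.77
-15.6 x + 60.8 y = -1700.28
Solving: x ≈ -2.498, y ≈ -28.606 km (keep extra digits for the depth step; rounded: -2.5, -28.6).
Then from the A sphere: z² = 50.92² − (x − 23.7)² − (y − 10.9)² with x = -2.498, y = -28.606, so z ≈ 18.595 ≈ 18.6 km.
Check against D (with the unrounded solution): distance 36.64 ≈ 36.64 km. ✓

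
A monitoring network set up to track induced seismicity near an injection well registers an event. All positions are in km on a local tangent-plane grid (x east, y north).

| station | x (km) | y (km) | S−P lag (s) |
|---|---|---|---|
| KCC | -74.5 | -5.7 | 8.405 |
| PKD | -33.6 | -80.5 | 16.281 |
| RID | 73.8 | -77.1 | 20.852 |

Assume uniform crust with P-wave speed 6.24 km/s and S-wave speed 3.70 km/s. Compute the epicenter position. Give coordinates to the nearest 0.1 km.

x ≈ -49.8 km, y ≈ 66.6 km

Distance from S−P lag: d = Δt · v_P v_S / (v_P − v_S) = Δt · (6.24·3.70)/(6.24−3.70) ≈ 9.0898·Δt.
So d_KCC = 76.40, d_PKD = 147.99, d_RID = 189.54 km.
Circle about each station: (x + 74.5)² + (y + 5.7)² = 76.40²; (x + 33.6)² + (y + 80.5)² = 147.99²; (x − 73.8)² + (y + 77.1)² = 189.54².
Subtracting the KCC equation from the PKD and RID equations removes the quadratic terms:
81.8 x − 149.6 y = -14037.61
296.6 x − 142.8 y = -24280.34
Solving the 2×2 system: x ≈ -49.8, y ≈ 66.6 km.
Check against KCC (with the unrounded x, y): √((x + 74.5)²+(y + 5.7)²) = 76.41 ≈ 76.40 km. ✓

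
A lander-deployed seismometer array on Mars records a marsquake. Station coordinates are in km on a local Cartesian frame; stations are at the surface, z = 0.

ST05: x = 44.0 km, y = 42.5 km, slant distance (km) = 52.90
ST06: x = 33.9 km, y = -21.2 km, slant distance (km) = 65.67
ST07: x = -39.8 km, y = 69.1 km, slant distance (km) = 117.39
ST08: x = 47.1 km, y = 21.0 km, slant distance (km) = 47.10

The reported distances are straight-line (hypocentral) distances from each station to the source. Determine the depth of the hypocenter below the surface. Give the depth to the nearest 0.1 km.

depth ≈ 46.2 km

Each station gives a sphere (x−x_i)² + (y−y_i)² + z² = d_i² (stations at z=0).
Subtracting the ST05 sphere from ST06 and ST07: z² cancels, leaving linear equations in x and y:
-20.2 x − 127.4 y = -3657.74
-167.6 x + 53.2 y = -8365.40
Solving: x ≈ 56.198, y ≈ 19.800 km (keep extra digits for the depth step; rounded: 56.2, 19.8).
Then from the ST05 sphere: z² = 52.90² − (x − 44.0)² − (y − 42.5)² with x = 56.198, y = 19.800, so z ≈ 46.199 ≈ 46.2 km.
Check against ST08 (with the unrounded solution): distance 47.10 ≈ 47.10 km. ✓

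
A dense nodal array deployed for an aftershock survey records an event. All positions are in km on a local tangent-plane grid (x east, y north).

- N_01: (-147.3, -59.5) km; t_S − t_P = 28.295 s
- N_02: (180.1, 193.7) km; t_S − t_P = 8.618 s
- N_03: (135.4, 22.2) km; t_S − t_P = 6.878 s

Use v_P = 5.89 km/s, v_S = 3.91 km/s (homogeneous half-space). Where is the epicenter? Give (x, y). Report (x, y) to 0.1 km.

139.4 km east, 102.1 km north

Distance from S−P lag: d = Δt · v_P v_S / (v_P − v_S) = Δt · (5.89·3.91)/(5.89−3.91) ≈ 11.6313·Δt.
So d_N_01 = 329.11, d_N_02 = 100.24, d_N_03 = 80.00 km.
Circle about each station: (x + 147.3)² + (y + 59.5)² = 329.11²; (x − 180.1)² + (y − 193.7)² = 100.24²; (x − 135.4)² + (y − 22.2)² = 80.00².
Subtracting the N_01 equation from the N_02 and N_03 equations removes the quadratic terms:
654.8 x + 506.4 y = 142983.49
565.4 x + 163.4 y = 95501.85
Solving the 2×2 system: x ≈ 139.4, y ≈ 102.1 km.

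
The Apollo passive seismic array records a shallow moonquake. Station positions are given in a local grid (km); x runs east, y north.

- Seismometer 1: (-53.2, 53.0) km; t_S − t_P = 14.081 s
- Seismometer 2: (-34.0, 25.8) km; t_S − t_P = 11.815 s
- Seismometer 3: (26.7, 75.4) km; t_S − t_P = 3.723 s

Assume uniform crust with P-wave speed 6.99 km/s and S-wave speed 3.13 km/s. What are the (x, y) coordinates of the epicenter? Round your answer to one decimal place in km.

x ≈ 26.6 km, y ≈ 54.3 km

Distance from S−P lag: d = Δt · v_P v_S / (v_P − v_S) = Δt · (6.99·3.13)/(6.99−3.13) ≈ 5.6681·Δt.
So d_Seismometer 1 = 79.81, d_Seismometer 2 = 66.97, d_Seismometer 3 = 21.10 km.
Circle about each station: (x + 53.2)² + (y − 53.0)² = 79.81²; (x + 34.0)² + (y − 25.8)² = 66.97²; (x − 26.7)² + (y − 75.4)² = 21.10².
Subtracting the Seismometer 1 equation from the Seismometer 2 and Seismometer 3 equations removes the quadratic terms:
38.4 x − 54.4 y = -1932.94
159.8 x + 44.8 y = 6683.24
Solving the 2×2 system: x ≈ 26.6, y ≈ 54.3 km.
Check against Seismometer 1 (with the unrounded x, y): √((x + 53.2)²+(y − 53.0)²) = 79.81 ≈ 79.81 km. ✓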